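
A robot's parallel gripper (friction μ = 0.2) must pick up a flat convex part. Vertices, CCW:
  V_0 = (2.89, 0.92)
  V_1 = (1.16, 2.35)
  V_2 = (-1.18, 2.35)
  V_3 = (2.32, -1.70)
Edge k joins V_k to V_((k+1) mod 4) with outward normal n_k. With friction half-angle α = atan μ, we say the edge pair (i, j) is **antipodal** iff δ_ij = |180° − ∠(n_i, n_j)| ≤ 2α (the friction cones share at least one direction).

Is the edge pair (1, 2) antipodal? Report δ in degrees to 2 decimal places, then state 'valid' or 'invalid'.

α = atan 0.2 = 11.31°;  2α = 22.62°
edge 1: e_1 = (-2.34, +0.00);  n_1 = (+0.0000, +1.0000)
edge 2: e_2 = (+3.50, -4.05);  n_2 = (-0.7566, -0.6539)
∠(n_1, n_2) = 130.83°
δ = |180° − 130.83°| = 49.17°
49.17° > 2α = 22.62°  →  invalid

δ = 49.17°, invalid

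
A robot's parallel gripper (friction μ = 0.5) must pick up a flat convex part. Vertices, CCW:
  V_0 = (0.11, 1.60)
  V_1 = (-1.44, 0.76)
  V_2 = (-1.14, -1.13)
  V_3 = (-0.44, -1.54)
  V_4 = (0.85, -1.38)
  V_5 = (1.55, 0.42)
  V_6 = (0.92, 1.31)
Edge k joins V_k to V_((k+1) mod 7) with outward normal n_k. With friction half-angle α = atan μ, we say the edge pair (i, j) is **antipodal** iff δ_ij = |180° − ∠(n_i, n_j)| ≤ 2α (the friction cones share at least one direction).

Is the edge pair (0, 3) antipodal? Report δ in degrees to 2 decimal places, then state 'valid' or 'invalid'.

α = atan 0.5 = 26.57°;  2α = 53.13°
edge 0: e_0 = (-1.55, -0.84);  n_0 = (-0.4765, +0.8792)
edge 3: e_3 = (+1.29, +0.16);  n_3 = (+0.1231, -0.9924)
∠(n_0, n_3) = 158.62°
δ = |180° − 158.62°| = 21.38°
21.38° ≤ 2α = 53.13°  →  valid

δ = 21.38°, valid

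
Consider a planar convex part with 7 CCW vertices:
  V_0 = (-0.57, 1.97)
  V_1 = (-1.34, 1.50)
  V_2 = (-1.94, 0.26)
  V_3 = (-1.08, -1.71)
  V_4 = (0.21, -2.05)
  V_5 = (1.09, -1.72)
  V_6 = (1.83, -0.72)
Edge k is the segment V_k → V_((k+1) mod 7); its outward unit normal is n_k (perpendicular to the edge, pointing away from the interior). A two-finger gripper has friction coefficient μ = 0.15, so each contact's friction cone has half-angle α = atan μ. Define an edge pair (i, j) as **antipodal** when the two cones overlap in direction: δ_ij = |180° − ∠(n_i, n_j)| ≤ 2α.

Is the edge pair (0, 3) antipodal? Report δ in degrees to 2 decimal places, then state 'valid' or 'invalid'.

α = atan 0.15 = 8.53°;  2α = 17.06°
edge 0: e_0 = (-0.77, -0.47);  n_0 = (-0.5210, +0.8536)
edge 3: e_3 = (+1.29, -0.34);  n_3 = (-0.2549, -0.9670)
∠(n_0, n_3) = 133.84°
δ = |180° − 133.84°| = 46.16°
46.16° > 2α = 17.06°  →  invalid

δ = 46.16°, invalid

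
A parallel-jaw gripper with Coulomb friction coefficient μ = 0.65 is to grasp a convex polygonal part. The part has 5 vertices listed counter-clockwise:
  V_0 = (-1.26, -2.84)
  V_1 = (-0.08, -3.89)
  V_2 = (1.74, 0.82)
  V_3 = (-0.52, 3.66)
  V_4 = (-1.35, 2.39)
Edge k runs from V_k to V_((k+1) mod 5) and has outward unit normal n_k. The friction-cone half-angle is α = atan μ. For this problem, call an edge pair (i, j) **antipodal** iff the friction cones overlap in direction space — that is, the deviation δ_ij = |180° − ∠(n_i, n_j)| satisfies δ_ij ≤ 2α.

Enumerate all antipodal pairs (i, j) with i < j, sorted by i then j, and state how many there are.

count = 4; pairs: (0,2), (1,3), (1,4), (2,4)

α = atan 0.65 = 33.02°;  2α = 66.05°
n_0 = (-0.6648, -0.7471)
n_1 = (+0.9328, -0.3604)
n_2 = (+0.7825, +0.6227)
n_3 = (-0.8371, +0.5471)
n_4 = (-0.9999, -0.0172)
  (0,1): δ = 69.46°  ·
  (0,2): δ = 9.82°  ✓
  (0,3): δ = 98.50°  ·
  (0,4): δ = 132.65°  ·
  (1,2): δ = 120.36°  ·
  (1,3): δ = 12.04°  ✓
  (1,4): δ = 22.11°  ✓
  (2,3): δ = 71.68°  ·
  (2,4): δ = 37.53°  ✓
  (3,4): δ = 145.85°  ·
antipodal pairs: 4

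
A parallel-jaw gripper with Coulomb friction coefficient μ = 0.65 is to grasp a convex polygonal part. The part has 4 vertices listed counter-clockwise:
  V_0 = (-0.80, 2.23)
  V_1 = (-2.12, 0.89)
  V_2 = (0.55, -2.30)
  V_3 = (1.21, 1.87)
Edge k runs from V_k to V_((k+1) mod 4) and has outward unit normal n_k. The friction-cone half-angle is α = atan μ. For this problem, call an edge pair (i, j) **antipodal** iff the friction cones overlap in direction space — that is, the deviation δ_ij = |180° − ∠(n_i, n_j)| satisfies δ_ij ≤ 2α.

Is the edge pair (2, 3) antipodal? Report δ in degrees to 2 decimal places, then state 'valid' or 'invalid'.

α = atan 0.65 = 33.02°;  2α = 66.05°
edge 2: e_2 = (+0.66, +4.17);  n_2 = (+0.9877, -0.1563)
edge 3: e_3 = (-2.01, +0.36);  n_3 = (+0.1763, +0.9843)
∠(n_2, n_3) = 88.84°
δ = |180° − 88.84°| = 91.16°
91.16° > 2α = 66.05°  →  invalid

δ = 91.16°, invalid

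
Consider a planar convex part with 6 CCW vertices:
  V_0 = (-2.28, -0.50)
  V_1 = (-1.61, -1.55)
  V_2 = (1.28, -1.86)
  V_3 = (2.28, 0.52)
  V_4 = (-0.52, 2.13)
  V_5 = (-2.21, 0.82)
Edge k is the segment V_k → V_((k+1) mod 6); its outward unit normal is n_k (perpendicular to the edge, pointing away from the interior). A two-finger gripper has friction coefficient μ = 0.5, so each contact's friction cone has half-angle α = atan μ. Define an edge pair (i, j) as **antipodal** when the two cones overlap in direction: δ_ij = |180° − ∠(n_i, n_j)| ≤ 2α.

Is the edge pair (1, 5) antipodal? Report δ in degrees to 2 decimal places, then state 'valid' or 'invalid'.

δ = 93.09°, invalid

α = atan 0.5 = 26.57°;  2α = 53.13°
edge 1: e_1 = (+2.89, -0.31);  n_1 = (-0.1067, -0.9943)
edge 5: e_5 = (-0.07, -1.32);  n_5 = (-0.9986, +0.0530)
∠(n_1, n_5) = 86.91°
δ = |180° − 86.91°| = 93.09°
93.09° > 2α = 53.13°  →  invalid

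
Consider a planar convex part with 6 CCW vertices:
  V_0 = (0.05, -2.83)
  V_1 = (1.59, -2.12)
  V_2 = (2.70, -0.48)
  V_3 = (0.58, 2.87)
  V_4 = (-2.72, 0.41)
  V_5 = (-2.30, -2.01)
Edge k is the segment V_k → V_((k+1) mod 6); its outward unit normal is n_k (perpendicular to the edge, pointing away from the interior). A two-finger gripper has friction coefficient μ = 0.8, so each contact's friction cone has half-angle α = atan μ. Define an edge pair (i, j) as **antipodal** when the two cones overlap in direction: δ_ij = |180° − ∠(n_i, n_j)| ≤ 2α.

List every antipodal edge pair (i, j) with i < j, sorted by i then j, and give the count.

α = atan 0.8 = 38.66°;  2α = 77.32°
n_0 = (+0.4187, -0.9081)
n_1 = (+0.8281, -0.5605)
n_2 = (+0.8450, +0.5348)
n_3 = (-0.5977, +0.8017)
n_4 = (-0.9853, -0.1710)
n_5 = (-0.3295, -0.9442)
  (0,1): δ = 148.84°  ·
  (0,2): δ = 82.42°  ·
  (0,3): δ = 11.95°  ✓
  (0,4): δ = 75.09°  ✓
  (0,5): δ = 136.01°  ·
  (1,2): δ = 113.58°  ·
  (1,3): δ = 19.21°  ✓
  (1,4): δ = 43.94°  ✓
  (1,5): δ = 104.86°  ·
  (2,3): δ = 85.62°  ·
  (2,4): δ = 22.48°  ✓
  (2,5): δ = 38.44°  ✓
  (3,4): δ = 116.86°  ·
  (3,5): δ = 55.94°  ✓
  (4,5): δ = 119.08°  ·
antipodal pairs: 7

count = 7; pairs: (0,3), (0,4), (1,3), (1,4), (2,4), (2,5), (3,5)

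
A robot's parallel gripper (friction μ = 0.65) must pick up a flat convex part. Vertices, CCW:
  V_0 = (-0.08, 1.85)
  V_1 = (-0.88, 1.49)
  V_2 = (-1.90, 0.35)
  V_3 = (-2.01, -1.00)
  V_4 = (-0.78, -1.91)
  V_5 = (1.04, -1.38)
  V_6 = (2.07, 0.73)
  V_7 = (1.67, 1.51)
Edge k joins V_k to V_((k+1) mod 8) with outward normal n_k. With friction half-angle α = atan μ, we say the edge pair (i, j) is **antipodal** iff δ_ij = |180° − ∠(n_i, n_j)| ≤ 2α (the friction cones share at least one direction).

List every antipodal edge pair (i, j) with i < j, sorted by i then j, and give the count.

count = 10; pairs: (0,3), (0,4), (0,5), (1,4), (1,5), (2,5), (2,6), (3,6), (3,7), (4,7)

α = atan 0.65 = 33.02°;  2α = 66.05°
n_0 = (-0.4104, +0.9119)
n_1 = (-0.7452, +0.6668)
n_2 = (-0.9967, +0.0812)
n_3 = (-0.5948, -0.8039)
n_4 = (+0.2796, -0.9601)
n_5 = (+0.8986, -0.4387)
n_6 = (+0.8898, +0.4563)
n_7 = (+0.1907, +0.9816)
  (0,1): δ = 156.05°  ·
  (0,2): δ = 118.89°  ·
  (0,3): δ = 60.72°  ✓
  (0,4): δ = 7.99°  ✓
  (0,5): δ = 39.75°  ✓
  (0,6): δ = 92.92°  ·
  (0,7): δ = 144.78°  ·
  (1,2): δ = 142.84°  ·
  (1,3): δ = 84.68°  ·
  (1,4): δ = 31.94°  ✓
  (1,5): δ = 15.80°  ✓
  (1,6): δ = 68.97°  ·
  (1,7): δ = 120.83°  ·
  (2,3): δ = 121.84°  ·
  (2,4): δ = 69.11°  ·
  (2,5): δ = 21.36°  ✓
  (2,6): δ = 31.81°  ✓
  (2,7): δ = 83.66°  ·
  (3,4): δ = 127.27°  ·
  (3,5): δ = 79.52°  ·
  (3,6): δ = 26.35°  ✓
  (3,7): δ = 25.50°  ✓
  (4,5): δ = 132.26°  ·
  (4,6): δ = 79.09°  ·
  (4,7): δ = 27.23°  ✓
  (5,6): δ = 126.83°  ·
  (5,7): δ = 74.98°  ·
  (6,7): δ = 128.14°  ·
antipodal pairs: 10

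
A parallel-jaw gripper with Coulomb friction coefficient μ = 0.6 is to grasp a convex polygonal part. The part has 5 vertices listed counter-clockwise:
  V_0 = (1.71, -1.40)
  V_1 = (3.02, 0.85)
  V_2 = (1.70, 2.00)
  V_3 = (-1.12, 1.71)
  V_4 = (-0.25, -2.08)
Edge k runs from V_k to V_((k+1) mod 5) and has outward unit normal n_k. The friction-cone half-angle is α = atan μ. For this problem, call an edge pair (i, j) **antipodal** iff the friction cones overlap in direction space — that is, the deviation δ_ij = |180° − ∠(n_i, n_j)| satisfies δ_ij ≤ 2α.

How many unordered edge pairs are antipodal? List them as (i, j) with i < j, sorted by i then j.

α = atan 0.6 = 30.96°;  2α = 61.93°
n_0 = (+0.8642, -0.5032)
n_1 = (+0.6569, +0.7540)
n_2 = (-0.1023, +0.9948)
n_3 = (-0.9747, -0.2237)
n_4 = (+0.3278, -0.9448)
  (0,1): δ = 100.85°  ·
  (0,2): δ = 53.92°  ✓
  (0,3): δ = 43.14°  ✓
  (0,4): δ = 139.34°  ·
  (1,2): δ = 133.07°  ·
  (1,3): δ = 36.01°  ✓
  (1,4): δ = 60.20°  ✓
  (2,3): δ = 82.94°  ·
  (2,4): δ = 13.26°  ✓
  (3,4): δ = 83.79°  ·
antipodal pairs: 5

count = 5; pairs: (0,2), (0,3), (1,3), (1,4), (2,4)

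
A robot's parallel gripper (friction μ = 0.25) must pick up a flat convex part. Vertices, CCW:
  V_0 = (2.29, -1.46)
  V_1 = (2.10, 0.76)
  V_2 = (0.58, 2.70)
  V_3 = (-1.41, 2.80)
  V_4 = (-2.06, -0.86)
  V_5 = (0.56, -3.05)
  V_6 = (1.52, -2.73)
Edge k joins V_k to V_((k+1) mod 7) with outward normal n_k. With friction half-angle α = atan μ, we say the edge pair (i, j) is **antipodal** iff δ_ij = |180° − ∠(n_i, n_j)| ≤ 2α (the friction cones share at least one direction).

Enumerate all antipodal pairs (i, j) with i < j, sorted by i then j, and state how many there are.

α = atan 0.25 = 14.04°;  2α = 28.07°
n_0 = (+0.9964, +0.0853)
n_1 = (+0.7872, +0.6167)
n_2 = (+0.0502, +0.9987)
n_3 = (-0.9846, +0.1749)
n_4 = (-0.6413, -0.7673)
n_5 = (+0.3162, -0.9487)
n_6 = (+0.8551, -0.5185)
  (0,1): δ = 146.81°  ·
  (0,2): δ = 97.77°  ·
  (0,3): δ = 14.96°  ✓
  (0,4): δ = 45.22°  ·
  (0,5): δ = 103.54°  ·
  (0,6): δ = 143.88°  ·
  (1,2): δ = 130.96°  ·
  (1,3): δ = 48.15°  ·
  (1,4): δ = 12.03°  ✓
  (1,5): δ = 70.36°  ·
  (1,6): δ = 110.69°  ·
  (2,3): δ = 97.19°  ·
  (2,4): δ = 37.01°  ·
  (2,5): δ = 21.31°  ✓
  (2,6): δ = 61.65°  ·
  (3,4): δ = 119.82°  ·
  (3,5): δ = 61.49°  ·
  (3,6): δ = 21.16°  ✓
  (4,5): δ = 121.67°  ·
  (4,6): δ = 81.34°  ·
  (5,6): δ = 139.66°  ·
antipodal pairs: 4

count = 4; pairs: (0,3), (1,4), (2,5), (3,6)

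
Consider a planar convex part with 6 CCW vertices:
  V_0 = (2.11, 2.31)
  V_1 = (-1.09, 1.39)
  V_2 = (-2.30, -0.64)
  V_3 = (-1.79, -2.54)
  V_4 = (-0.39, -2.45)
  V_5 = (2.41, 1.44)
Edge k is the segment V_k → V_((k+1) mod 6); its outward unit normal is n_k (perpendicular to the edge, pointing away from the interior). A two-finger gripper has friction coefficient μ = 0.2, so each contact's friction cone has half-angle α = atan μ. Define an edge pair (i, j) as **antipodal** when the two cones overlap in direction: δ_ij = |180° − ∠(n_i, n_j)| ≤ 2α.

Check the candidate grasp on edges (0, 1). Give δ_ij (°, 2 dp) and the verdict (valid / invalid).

δ = 136.84°, invalid

α = atan 0.2 = 11.31°;  2α = 22.62°
edge 0: e_0 = (-3.20, -0.92);  n_0 = (-0.2763, +0.9611)
edge 1: e_1 = (-1.21, -2.03);  n_1 = (-0.8590, +0.5120)
∠(n_0, n_1) = 43.16°
δ = |180° − 43.16°| = 136.84°
136.84° > 2α = 22.62°  →  invalid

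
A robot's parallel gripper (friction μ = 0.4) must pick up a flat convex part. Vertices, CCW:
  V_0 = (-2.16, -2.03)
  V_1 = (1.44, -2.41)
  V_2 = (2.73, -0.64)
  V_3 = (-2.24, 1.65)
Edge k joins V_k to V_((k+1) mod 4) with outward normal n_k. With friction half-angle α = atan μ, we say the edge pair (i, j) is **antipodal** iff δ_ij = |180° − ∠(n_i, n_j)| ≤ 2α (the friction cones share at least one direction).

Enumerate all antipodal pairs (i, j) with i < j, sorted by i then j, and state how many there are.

count = 2; pairs: (0,2), (1,3)

α = atan 0.4 = 21.80°;  2α = 43.60°
n_0 = (-0.1050, -0.9945)
n_1 = (+0.8081, -0.5890)
n_2 = (+0.4185, +0.9082)
n_3 = (-0.9998, -0.0217)
  (0,1): δ = 120.06°  ·
  (0,2): δ = 18.71°  ✓
  (0,3): δ = 97.27°  ·
  (1,2): δ = 78.65°  ·
  (1,3): δ = 37.33°  ✓
  (2,3): δ = 64.02°  ·
antipodal pairs: 2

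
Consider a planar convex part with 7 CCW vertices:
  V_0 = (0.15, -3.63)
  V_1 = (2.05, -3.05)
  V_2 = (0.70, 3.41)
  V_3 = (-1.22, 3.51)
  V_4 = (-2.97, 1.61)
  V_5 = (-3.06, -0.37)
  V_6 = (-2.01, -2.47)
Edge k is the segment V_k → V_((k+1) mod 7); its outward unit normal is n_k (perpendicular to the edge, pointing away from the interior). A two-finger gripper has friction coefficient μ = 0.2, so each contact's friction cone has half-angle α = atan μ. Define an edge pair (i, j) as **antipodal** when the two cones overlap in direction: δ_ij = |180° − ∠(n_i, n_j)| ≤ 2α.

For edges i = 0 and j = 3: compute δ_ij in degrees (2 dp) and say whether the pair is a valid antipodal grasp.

δ = 30.38°, invalid

α = atan 0.2 = 11.31°;  2α = 22.62°
edge 0: e_0 = (+1.90, +0.58);  n_0 = (+0.2920, -0.9564)
edge 3: e_3 = (-1.75, -1.90);  n_3 = (-0.7355, +0.6775)
∠(n_0, n_3) = 149.62°
δ = |180° − 149.62°| = 30.38°
30.38° > 2α = 22.62°  →  invalid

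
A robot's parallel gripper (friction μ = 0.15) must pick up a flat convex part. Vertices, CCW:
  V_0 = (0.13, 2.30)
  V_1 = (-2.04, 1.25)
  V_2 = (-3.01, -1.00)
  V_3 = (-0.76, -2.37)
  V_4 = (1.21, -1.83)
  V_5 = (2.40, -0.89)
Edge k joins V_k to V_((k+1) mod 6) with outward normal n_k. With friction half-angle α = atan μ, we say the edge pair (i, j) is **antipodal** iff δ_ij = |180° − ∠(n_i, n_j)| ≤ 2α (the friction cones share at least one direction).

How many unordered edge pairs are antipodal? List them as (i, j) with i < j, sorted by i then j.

α = atan 0.15 = 8.53°;  2α = 17.06°
n_0 = (-0.4356, +0.9002)
n_1 = (-0.9183, +0.3959)
n_2 = (-0.5201, -0.8541)
n_3 = (+0.2644, -0.9644)
n_4 = (+0.6199, -0.7847)
n_5 = (+0.8148, +0.5798)
  (0,1): δ = 139.14°  ·
  (0,2): δ = 57.16°  ·
  (0,3): δ = 10.49°  ✓
  (0,4): δ = 12.48°  ✓
  (0,5): δ = 99.61°  ·
  (1,2): δ = 98.02°  ·
  (1,3): δ = 51.35°  ·
  (1,4): δ = 28.37°  ·
  (1,5): δ = 58.76°  ·
  (2,3): δ = 133.33°  ·
  (2,4): δ = 110.36°  ·
  (2,5): δ = 23.23°  ·
  (3,4): δ = 157.02°  ·
  (3,5): δ = 69.89°  ·
  (4,5): δ = 92.87°  ·
antipodal pairs: 2

count = 2; pairs: (0,3), (0,4)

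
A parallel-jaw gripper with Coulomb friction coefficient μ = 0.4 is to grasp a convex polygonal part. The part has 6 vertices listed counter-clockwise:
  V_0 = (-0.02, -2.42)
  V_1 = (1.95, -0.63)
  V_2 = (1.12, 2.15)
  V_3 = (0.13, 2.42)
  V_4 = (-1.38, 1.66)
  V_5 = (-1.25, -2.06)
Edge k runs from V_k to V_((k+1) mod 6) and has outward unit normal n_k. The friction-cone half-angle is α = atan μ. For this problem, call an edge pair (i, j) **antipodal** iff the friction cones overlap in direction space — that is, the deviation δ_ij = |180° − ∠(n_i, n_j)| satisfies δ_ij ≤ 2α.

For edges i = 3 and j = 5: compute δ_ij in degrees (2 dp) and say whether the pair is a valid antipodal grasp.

α = atan 0.4 = 21.80°;  2α = 43.60°
edge 3: e_3 = (-1.51, -0.76);  n_3 = (-0.4496, +0.8932)
edge 5: e_5 = (+1.23, -0.36);  n_5 = (-0.2809, -0.9597)
∠(n_3, n_5) = 136.97°
δ = |180° − 136.97°| = 43.03°
43.03° ≤ 2α = 43.60°  →  valid

δ = 43.03°, valid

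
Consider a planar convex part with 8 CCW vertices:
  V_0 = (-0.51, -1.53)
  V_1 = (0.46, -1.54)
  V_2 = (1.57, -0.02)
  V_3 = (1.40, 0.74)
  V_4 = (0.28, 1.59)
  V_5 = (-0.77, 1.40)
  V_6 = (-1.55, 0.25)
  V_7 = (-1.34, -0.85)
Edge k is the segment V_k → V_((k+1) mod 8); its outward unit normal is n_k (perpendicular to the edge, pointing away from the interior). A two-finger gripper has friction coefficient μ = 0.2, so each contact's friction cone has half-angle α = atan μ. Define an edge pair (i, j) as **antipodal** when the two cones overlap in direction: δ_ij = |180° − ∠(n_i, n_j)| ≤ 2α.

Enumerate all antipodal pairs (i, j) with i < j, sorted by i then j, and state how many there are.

count = 4; pairs: (0,4), (1,5), (2,6), (3,7)

α = atan 0.2 = 11.31°;  2α = 22.62°
n_0 = (-0.0103, -0.9999)
n_1 = (+0.8076, -0.5898)
n_2 = (+0.9759, +0.2183)
n_3 = (+0.6045, +0.7966)
n_4 = (-0.1781, +0.9840)
n_5 = (-0.8276, +0.5613)
n_6 = (-0.9823, -0.1875)
n_7 = (-0.6337, -0.7735)
  (0,1): δ = 125.55°  ·
  (0,2): δ = 76.80°  ·
  (0,3): δ = 36.61°  ·
  (0,4): δ = 10.85°  ✓
  (0,5): δ = 56.44°  ·
  (0,6): δ = 101.40°  ·
  (0,7): δ = 141.26°  ·
  (1,2): δ = 131.25°  ·
  (1,3): δ = 91.06°  ·
  (1,4): δ = 43.60°  ·
  (1,5): δ = 1.99°  ✓
  (1,6): δ = 46.95°  ·
  (1,7): δ = 86.81°  ·
  (2,3): δ = 139.80°  ·
  (2,4): δ = 92.35°  ·
  (2,5): δ = 46.76°  ·
  (2,6): δ = 1.80°  ✓
  (2,7): δ = 38.06°  ·
  (3,4): δ = 132.55°  ·
  (3,5): δ = 86.95°  ·
  (3,6): δ = 42.00°  ·
  (3,7): δ = 2.13°  ✓
  (4,5): δ = 134.40°  ·
  (4,6): δ = 89.45°  ·
  (4,7): δ = 49.58°  ·
  (5,6): δ = 135.04°  ·
  (5,7): δ = 95.18°  ·
  (6,7): δ = 140.14°  ·
antipodal pairs: 4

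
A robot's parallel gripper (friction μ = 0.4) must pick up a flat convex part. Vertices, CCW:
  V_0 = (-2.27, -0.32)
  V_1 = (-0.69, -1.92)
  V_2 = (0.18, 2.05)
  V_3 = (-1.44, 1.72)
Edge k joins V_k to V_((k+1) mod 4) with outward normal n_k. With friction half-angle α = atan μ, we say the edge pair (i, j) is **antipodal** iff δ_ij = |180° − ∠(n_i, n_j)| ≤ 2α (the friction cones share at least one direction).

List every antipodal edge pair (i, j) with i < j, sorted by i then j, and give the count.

count = 1; pairs: (1,3)

α = atan 0.4 = 21.80°;  2α = 43.60°
n_0 = (-0.7115, -0.7026)
n_1 = (+0.9768, -0.2141)
n_2 = (-0.1996, +0.9799)
n_3 = (-0.9263, +0.3769)
  (0,1): δ = 57.00°  ·
  (0,2): δ = 56.87°  ·
  (0,3): δ = 113.22°  ·
  (1,2): δ = 66.13°  ·
  (1,3): δ = 9.78°  ✓
  (2,3): δ = 123.65°  ·
antipodal pairs: 1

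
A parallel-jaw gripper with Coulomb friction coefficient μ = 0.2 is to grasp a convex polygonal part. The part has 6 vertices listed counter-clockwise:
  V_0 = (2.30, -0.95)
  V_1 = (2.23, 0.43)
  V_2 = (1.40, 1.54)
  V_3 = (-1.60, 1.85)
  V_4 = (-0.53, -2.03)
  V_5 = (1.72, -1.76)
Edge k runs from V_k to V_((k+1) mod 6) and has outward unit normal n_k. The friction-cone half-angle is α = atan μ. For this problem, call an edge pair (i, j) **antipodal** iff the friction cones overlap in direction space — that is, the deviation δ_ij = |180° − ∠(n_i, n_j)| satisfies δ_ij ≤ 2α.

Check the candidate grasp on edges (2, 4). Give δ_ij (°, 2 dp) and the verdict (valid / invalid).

α = atan 0.2 = 11.31°;  2α = 22.62°
edge 2: e_2 = (-3.00, +0.31);  n_2 = (+0.1028, +0.9947)
edge 4: e_4 = (+2.25, +0.27);  n_4 = (+0.1191, -0.9929)
∠(n_2, n_4) = 167.26°
δ = |180° − 167.26°| = 12.74°
12.74° ≤ 2α = 22.62°  →  valid

δ = 12.74°, valid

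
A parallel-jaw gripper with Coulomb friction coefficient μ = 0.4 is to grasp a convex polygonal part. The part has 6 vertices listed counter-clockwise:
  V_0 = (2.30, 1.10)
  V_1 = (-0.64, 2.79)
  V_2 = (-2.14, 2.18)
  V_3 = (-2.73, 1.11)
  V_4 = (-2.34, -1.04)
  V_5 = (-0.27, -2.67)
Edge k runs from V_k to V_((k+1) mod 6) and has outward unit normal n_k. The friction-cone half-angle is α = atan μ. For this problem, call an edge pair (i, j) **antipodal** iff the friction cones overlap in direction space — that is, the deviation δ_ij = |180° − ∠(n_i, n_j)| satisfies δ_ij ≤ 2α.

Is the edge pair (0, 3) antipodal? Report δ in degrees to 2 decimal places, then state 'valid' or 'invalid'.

α = atan 0.4 = 21.80°;  2α = 43.60°
edge 0: e_0 = (-2.94, +1.69);  n_0 = (+0.4984, +0.8670)
edge 3: e_3 = (+0.39, -2.15);  n_3 = (-0.9839, -0.1785)
∠(n_0, n_3) = 130.17°
δ = |180° − 130.17°| = 49.83°
49.83° > 2α = 43.60°  →  invalid

δ = 49.83°, invalid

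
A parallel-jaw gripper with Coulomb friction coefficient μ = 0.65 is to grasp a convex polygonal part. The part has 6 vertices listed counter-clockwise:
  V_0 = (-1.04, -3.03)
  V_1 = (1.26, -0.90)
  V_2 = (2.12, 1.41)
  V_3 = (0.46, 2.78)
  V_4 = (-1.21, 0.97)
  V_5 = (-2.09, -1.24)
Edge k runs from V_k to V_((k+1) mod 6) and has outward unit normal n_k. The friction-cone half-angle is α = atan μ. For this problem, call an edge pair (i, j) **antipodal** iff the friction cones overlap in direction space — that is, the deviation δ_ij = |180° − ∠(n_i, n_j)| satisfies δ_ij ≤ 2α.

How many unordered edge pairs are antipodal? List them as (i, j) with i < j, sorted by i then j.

α = atan 0.65 = 33.02°;  2α = 66.05°
n_0 = (+0.6795, -0.7337)
n_1 = (+0.9372, -0.3489)
n_2 = (+0.6365, +0.7713)
n_3 = (-0.7350, +0.6781)
n_4 = (-0.9291, +0.3699)
n_5 = (-0.8626, -0.5060)
  (0,1): δ = 153.22°  ·
  (0,2): δ = 82.34°  ·
  (0,3): δ = 4.50°  ✓
  (0,4): δ = 25.49°  ✓
  (0,5): δ = 77.59°  ·
  (1,2): δ = 109.11°  ·
  (1,3): δ = 22.28°  ✓
  (1,4): δ = 1.29°  ✓
  (1,5): δ = 50.82°  ✓
  (2,3): δ = 93.16°  ·
  (2,4): δ = 72.18°  ·
  (2,5): δ = 20.07°  ✓
  (3,4): δ = 159.02°  ·
  (3,5): δ = 106.91°  ·
  (4,5): δ = 127.89°  ·
antipodal pairs: 6

count = 6; pairs: (0,3), (0,4), (1,3), (1,4), (1,5), (2,5)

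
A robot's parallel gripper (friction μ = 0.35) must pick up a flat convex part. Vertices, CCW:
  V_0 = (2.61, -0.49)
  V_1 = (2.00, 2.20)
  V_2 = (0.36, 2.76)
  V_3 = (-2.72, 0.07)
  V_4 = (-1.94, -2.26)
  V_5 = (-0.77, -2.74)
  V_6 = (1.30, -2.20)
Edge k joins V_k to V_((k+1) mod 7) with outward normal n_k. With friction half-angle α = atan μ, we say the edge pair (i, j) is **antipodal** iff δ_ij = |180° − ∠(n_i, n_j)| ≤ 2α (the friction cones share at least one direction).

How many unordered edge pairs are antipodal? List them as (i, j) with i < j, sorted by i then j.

count = 5; pairs: (0,3), (1,4), (1,5), (2,5), (2,6)

α = atan 0.35 = 19.29°;  2α = 38.58°
n_0 = (+0.9752, +0.2212)
n_1 = (+0.3231, +0.9463)
n_2 = (-0.6578, +0.7532)
n_3 = (-0.9483, -0.3174)
n_4 = (-0.3796, -0.9252)
n_5 = (+0.2524, -0.9676)
n_6 = (+0.7938, -0.6081)
  (0,1): δ = 121.63°  ·
  (0,2): δ = 61.64°  ·
  (0,3): δ = 5.73°  ✓
  (0,4): δ = 54.92°  ·
  (0,5): δ = 91.84°  ·
  (0,6): δ = 129.77°  ·
  (1,2): δ = 120.01°  ·
  (1,3): δ = 52.64°  ·
  (1,4): δ = 3.45°  ✓
  (1,5): δ = 33.47°  ✓
  (1,6): δ = 71.40°  ·
  (2,3): δ = 112.62°  ·
  (2,4): δ = 63.44°  ·
  (2,5): δ = 26.51°  ✓
  (2,6): δ = 11.41°  ✓
  (3,4): δ = 130.81°  ·
  (3,5): δ = 93.89°  ·
  (3,6): δ = 55.96°  ·
  (4,5): δ = 143.07°  ·
  (4,6): δ = 105.15°  ·
  (5,6): δ = 142.08°  ·
antipodal pairs: 5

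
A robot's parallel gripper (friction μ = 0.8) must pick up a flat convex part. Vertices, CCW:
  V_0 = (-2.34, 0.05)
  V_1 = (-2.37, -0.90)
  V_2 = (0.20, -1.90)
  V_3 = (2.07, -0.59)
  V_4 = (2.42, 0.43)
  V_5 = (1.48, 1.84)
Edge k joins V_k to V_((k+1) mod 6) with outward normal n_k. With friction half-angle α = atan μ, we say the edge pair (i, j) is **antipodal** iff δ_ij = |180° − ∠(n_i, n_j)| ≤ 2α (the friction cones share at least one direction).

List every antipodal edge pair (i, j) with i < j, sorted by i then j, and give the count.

α = atan 0.8 = 38.66°;  2α = 77.32°
n_0 = (-0.9995, +0.0316)
n_1 = (-0.3626, -0.9319)
n_2 = (+0.5738, -0.8190)
n_3 = (+0.9459, -0.3246)
n_4 = (+0.8321, +0.5547)
n_5 = (-0.4243, +0.9055)
  (0,1): δ = 109.45°  ·
  (0,2): δ = 53.18°  ✓
  (0,3): δ = 17.13°  ✓
  (0,4): δ = 35.50°  ✓
  (0,5): δ = 116.92°  ·
  (1,2): δ = 123.73°  ·
  (1,3): δ = 87.68°  ·
  (1,4): δ = 35.05°  ✓
  (1,5): δ = 46.37°  ✓
  (2,3): δ = 143.95°  ·
  (2,4): δ = 91.32°  ·
  (2,5): δ = 9.91°  ✓
  (3,4): δ = 127.37°  ·
  (3,5): δ = 45.95°  ✓
  (4,5): δ = 98.58°  ·
antipodal pairs: 7

count = 7; pairs: (0,2), (0,3), (0,4), (1,4), (1,5), (2,5), (3,5)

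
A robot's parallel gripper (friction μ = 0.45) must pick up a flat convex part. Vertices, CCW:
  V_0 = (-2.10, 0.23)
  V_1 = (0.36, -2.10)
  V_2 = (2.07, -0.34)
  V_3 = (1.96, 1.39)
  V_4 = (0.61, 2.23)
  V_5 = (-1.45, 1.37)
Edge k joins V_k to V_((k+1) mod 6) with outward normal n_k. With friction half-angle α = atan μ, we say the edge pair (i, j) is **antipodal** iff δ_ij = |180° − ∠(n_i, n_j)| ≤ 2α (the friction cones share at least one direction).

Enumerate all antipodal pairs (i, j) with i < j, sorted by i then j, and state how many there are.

α = atan 0.45 = 24.23°;  2α = 48.46°
n_0 = (-0.6877, -0.7260)
n_1 = (+0.7172, -0.6968)
n_2 = (+0.9980, +0.0635)
n_3 = (+0.5283, +0.8491)
n_4 = (-0.3853, +0.9228)
n_5 = (-0.8687, +0.4953)
  (0,1): δ = 90.73°  ·
  (0,2): δ = 42.92°  ✓
  (0,3): δ = 11.55°  ✓
  (0,4): δ = 66.10°  ·
  (0,5): δ = 103.75°  ·
  (1,2): δ = 132.19°  ·
  (1,3): δ = 77.72°  ·
  (1,4): δ = 23.17°  ✓
  (1,5): δ = 14.48°  ✓
  (2,3): δ = 125.53°  ·
  (2,4): δ = 70.98°  ·
  (2,5): δ = 33.33°  ✓
  (3,4): δ = 125.45°  ·
  (3,5): δ = 87.80°  ·
  (4,5): δ = 142.35°  ·
antipodal pairs: 5

count = 5; pairs: (0,2), (0,3), (1,4), (1,5), (2,5)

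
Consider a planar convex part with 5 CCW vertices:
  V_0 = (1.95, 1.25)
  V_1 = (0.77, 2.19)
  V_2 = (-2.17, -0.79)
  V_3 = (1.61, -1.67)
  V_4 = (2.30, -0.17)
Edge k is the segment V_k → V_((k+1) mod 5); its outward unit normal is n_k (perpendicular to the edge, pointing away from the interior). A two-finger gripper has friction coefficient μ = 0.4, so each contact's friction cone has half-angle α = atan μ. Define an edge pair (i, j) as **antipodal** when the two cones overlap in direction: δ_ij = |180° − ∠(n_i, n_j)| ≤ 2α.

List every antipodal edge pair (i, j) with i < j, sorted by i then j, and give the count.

count = 2; pairs: (0,2), (1,3)

α = atan 0.4 = 21.80°;  2α = 43.60°
n_0 = (+0.6231, +0.7822)
n_1 = (-0.7119, +0.7023)
n_2 = (-0.2267, -0.9740)
n_3 = (+0.9085, -0.4179)
n_4 = (+0.9709, +0.2393)
  (0,1): δ = 96.07°  ·
  (0,2): δ = 25.44°  ✓
  (0,3): δ = 103.84°  ·
  (0,4): δ = 142.39°  ·
  (1,2): δ = 58.49°  ·
  (1,3): δ = 19.91°  ✓
  (1,4): δ = 58.46°  ·
  (2,3): δ = 101.60°  ·
  (2,4): δ = 63.05°  ·
  (3,4): δ = 141.45°  ·
antipodal pairs: 2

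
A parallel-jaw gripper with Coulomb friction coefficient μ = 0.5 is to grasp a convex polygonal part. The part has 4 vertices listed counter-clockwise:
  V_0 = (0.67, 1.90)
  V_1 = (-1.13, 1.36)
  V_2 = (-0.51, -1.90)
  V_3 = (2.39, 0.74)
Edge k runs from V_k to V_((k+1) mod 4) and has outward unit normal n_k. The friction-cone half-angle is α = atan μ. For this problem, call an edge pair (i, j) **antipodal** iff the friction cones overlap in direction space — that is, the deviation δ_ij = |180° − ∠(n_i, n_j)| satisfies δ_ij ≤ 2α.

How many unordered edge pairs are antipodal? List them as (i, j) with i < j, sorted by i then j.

count = 2; pairs: (0,2), (1,3)

α = atan 0.5 = 26.57°;  2α = 53.13°
n_0 = (-0.2873, +0.9578)
n_1 = (-0.9824, -0.1868)
n_2 = (+0.6732, -0.7395)
n_3 = (+0.5591, +0.8291)
  (0,1): δ = 95.93°  ·
  (0,2): δ = 25.61°  ✓
  (0,3): δ = 129.30°  ·
  (1,2): δ = 58.46°  ·
  (1,3): δ = 45.24°  ✓
  (2,3): δ = 76.31°  ·
antipodal pairs: 2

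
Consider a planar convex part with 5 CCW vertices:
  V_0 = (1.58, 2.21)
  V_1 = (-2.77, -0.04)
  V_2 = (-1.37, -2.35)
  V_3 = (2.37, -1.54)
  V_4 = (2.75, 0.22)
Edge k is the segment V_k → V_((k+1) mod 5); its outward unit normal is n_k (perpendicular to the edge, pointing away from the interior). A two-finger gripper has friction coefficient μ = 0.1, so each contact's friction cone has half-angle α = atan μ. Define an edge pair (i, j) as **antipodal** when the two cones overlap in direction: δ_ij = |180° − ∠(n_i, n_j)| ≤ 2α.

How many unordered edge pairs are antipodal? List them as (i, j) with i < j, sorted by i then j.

count = 1; pairs: (1,4)

α = atan 0.1 = 5.71°;  2α = 11.42°
n_0 = (-0.4594, +0.8882)
n_1 = (-0.8552, -0.5183)
n_2 = (+0.2117, -0.9773)
n_3 = (+0.9775, -0.2110)
n_4 = (+0.8620, +0.5068)
  (0,1): δ = 86.13°  ·
  (0,2): δ = 15.13°  ·
  (0,3): δ = 50.47°  ·
  (0,4): δ = 93.10°  ·
  (1,2): δ = 109.00°  ·
  (1,3): δ = 43.40°  ·
  (1,4): δ = 0.77°  ✓
  (2,3): δ = 114.40°  ·
  (2,4): δ = 71.77°  ·
  (3,4): δ = 137.36°  ·
antipodal pairs: 1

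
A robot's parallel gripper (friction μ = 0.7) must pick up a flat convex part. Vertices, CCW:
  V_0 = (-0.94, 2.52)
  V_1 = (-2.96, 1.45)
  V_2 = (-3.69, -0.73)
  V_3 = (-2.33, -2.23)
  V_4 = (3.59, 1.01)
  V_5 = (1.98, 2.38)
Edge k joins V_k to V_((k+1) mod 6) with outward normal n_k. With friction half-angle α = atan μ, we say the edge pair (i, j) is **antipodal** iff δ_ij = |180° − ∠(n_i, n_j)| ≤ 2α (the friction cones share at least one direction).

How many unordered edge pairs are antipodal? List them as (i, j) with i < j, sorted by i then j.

count = 7; pairs: (0,3), (1,3), (1,4), (2,4), (2,5), (3,4), (3,5)

α = atan 0.7 = 34.99°;  2α = 69.98°
n_0 = (-0.4681, +0.8837)
n_1 = (-0.9482, +0.3175)
n_2 = (-0.7408, -0.6717)
n_3 = (+0.4801, -0.8772)
n_4 = (+0.6481, +0.7616)
n_5 = (+0.0479, +0.9989)
  (0,1): δ = 136.42°  ·
  (0,2): δ = 75.71°  ·
  (0,3): δ = 0.78°  ✓
  (0,4): δ = 111.69°  ·
  (0,5): δ = 149.34°  ·
  (1,2): δ = 119.29°  ·
  (1,3): δ = 42.79°  ✓
  (1,4): δ = 68.12°  ✓
  (1,5): δ = 105.77°  ·
  (2,3): δ = 103.51°  ·
  (2,4): δ = 7.41°  ✓
  (2,5): δ = 45.06°  ✓
  (3,4): δ = 69.09°  ✓
  (3,5): δ = 31.44°  ✓
  (4,5): δ = 142.35°  ·
antipodal pairs: 7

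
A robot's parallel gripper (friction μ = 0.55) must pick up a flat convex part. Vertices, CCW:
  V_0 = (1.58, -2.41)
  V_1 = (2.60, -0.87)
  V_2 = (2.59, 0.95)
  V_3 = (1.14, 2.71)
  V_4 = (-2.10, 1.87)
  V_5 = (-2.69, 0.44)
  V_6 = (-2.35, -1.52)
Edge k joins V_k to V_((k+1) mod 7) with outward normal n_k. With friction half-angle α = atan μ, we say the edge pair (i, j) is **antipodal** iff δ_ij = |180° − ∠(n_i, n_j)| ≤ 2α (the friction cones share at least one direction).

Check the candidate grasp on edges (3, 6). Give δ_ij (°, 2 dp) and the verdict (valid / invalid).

δ = 27.29°, valid

α = atan 0.55 = 28.81°;  2α = 57.62°
edge 3: e_3 = (-3.24, -0.84);  n_3 = (-0.2510, +0.9680)
edge 6: e_6 = (+3.93, -0.89);  n_6 = (-0.2209, -0.9753)
∠(n_3, n_6) = 152.71°
δ = |180° − 152.71°| = 27.29°
27.29° ≤ 2α = 57.62°  →  valid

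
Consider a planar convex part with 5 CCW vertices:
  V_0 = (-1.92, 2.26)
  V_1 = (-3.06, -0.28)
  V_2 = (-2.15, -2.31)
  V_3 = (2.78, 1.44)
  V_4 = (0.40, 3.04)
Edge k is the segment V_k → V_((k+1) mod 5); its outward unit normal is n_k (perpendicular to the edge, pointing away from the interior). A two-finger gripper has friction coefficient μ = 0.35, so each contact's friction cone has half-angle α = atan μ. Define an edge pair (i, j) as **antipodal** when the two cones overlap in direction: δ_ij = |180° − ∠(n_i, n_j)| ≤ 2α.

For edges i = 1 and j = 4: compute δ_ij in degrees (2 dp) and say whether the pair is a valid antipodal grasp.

δ = 84.44°, invalid

α = atan 0.35 = 19.29°;  2α = 38.58°
edge 1: e_1 = (+0.91, -2.03);  n_1 = (-0.9125, -0.4091)
edge 4: e_4 = (-2.32, -0.78);  n_4 = (-0.3187, +0.9479)
∠(n_1, n_4) = 95.56°
δ = |180° − 95.56°| = 84.44°
84.44° > 2α = 38.58°  →  invalid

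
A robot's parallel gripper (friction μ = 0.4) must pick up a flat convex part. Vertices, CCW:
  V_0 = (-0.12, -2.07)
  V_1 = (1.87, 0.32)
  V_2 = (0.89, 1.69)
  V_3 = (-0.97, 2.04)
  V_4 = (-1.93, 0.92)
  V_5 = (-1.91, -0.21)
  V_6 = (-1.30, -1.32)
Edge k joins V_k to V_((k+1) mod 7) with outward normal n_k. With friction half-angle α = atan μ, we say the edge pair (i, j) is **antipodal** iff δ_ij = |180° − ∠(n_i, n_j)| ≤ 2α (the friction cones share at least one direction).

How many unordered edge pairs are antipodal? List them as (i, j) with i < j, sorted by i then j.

α = atan 0.4 = 21.80°;  2α = 43.60°
n_0 = (+0.7685, -0.6399)
n_1 = (+0.8133, +0.5818)
n_2 = (+0.1849, +0.9828)
n_3 = (-0.7593, +0.6508)
n_4 = (-0.9998, -0.0177)
n_5 = (-0.8764, -0.4816)
n_6 = (-0.5364, -0.8440)
  (0,1): δ = 104.64°  ·
  (0,2): δ = 60.87°  ·
  (0,3): δ = 0.82°  ✓
  (0,4): δ = 40.80°  ✓
  (0,5): δ = 68.57°  ·
  (0,6): δ = 97.34°  ·
  (1,2): δ = 136.23°  ·
  (1,3): δ = 76.18°  ·
  (1,4): δ = 34.56°  ✓
  (1,5): δ = 6.79°  ✓
  (1,6): δ = 21.98°  ✓
  (2,3): δ = 119.94°  ·
  (2,4): δ = 78.33°  ·
  (2,5): δ = 50.55°  ·
  (2,6): δ = 21.78°  ✓
  (3,4): δ = 138.38°  ·
  (3,5): δ = 110.61°  ·
  (3,6): δ = 81.84°  ·
  (4,5): δ = 152.22°  ·
  (4,6): δ = 123.45°  ·
  (5,6): δ = 151.23°  ·
antipodal pairs: 6

count = 6; pairs: (0,3), (0,4), (1,4), (1,5), (1,6), (2,6)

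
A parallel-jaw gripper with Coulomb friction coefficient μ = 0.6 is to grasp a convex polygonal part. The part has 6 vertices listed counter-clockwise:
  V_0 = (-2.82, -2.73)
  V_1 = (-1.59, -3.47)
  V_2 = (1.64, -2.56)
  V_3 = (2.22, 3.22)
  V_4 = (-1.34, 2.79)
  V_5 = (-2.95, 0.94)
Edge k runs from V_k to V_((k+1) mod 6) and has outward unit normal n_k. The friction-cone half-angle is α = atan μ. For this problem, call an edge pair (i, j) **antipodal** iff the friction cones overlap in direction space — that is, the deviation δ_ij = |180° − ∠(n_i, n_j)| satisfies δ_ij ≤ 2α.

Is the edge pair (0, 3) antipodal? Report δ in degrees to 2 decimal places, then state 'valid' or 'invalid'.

α = atan 0.6 = 30.96°;  2α = 61.93°
edge 0: e_0 = (+1.23, -0.74);  n_0 = (-0.5155, -0.8569)
edge 3: e_3 = (-3.56, -0.43);  n_3 = (-0.1199, +0.9928)
∠(n_0, n_3) = 142.08°
δ = |180° − 142.08°| = 37.92°
37.92° ≤ 2α = 61.93°  →  valid

δ = 37.92°, valid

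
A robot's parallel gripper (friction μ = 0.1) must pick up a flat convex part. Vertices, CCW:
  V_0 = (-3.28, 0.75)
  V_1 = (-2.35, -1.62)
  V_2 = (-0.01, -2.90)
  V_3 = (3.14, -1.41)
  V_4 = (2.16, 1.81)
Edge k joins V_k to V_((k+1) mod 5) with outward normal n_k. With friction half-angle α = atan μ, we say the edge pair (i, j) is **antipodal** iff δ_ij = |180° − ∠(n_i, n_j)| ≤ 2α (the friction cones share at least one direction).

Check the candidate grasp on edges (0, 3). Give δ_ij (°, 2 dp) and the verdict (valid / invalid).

δ = 4.50°, valid

α = atan 0.1 = 5.71°;  2α = 11.42°
edge 0: e_0 = (+0.93, -2.37);  n_0 = (-0.9309, -0.3653)
edge 3: e_3 = (-0.98, +3.22);  n_3 = (+0.9567, +0.2912)
∠(n_0, n_3) = 175.50°
δ = |180° − 175.50°| = 4.50°
4.50° ≤ 2α = 11.42°  →  valid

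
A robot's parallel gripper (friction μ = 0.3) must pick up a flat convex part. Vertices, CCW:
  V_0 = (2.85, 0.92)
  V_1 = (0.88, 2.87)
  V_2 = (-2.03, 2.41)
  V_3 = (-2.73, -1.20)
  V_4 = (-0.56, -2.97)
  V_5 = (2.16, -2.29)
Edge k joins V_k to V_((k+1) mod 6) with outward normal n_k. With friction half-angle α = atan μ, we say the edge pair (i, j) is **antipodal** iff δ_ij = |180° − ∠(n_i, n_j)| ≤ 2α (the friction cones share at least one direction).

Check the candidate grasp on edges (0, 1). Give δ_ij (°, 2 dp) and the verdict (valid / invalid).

δ = 126.31°, invalid

α = atan 0.3 = 16.70°;  2α = 33.40°
edge 0: e_0 = (-1.97, +1.95);  n_0 = (+0.7035, +0.7107)
edge 1: e_1 = (-2.91, -0.46);  n_1 = (-0.1561, +0.9877)
∠(n_0, n_1) = 53.69°
δ = |180° − 53.69°| = 126.31°
126.31° > 2α = 33.40°  →  invalid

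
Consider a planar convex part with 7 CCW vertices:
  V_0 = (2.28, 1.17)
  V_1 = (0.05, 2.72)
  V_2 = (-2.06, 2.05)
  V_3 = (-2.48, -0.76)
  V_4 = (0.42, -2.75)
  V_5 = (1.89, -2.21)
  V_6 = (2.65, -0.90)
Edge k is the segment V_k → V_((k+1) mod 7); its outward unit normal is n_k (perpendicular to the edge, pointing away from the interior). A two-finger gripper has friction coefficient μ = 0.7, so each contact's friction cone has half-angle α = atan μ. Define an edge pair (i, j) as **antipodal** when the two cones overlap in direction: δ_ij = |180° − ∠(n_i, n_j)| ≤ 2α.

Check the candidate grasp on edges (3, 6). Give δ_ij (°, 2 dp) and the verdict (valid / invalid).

α = atan 0.7 = 34.99°;  2α = 69.98°
edge 3: e_3 = (+2.90, -1.99);  n_3 = (-0.5658, -0.8245)
edge 6: e_6 = (-0.37, +2.07);  n_6 = (+0.9844, +0.1760)
∠(n_3, n_6) = 134.59°
δ = |180° − 134.59°| = 45.41°
45.41° ≤ 2α = 69.98°  →  valid

δ = 45.41°, valid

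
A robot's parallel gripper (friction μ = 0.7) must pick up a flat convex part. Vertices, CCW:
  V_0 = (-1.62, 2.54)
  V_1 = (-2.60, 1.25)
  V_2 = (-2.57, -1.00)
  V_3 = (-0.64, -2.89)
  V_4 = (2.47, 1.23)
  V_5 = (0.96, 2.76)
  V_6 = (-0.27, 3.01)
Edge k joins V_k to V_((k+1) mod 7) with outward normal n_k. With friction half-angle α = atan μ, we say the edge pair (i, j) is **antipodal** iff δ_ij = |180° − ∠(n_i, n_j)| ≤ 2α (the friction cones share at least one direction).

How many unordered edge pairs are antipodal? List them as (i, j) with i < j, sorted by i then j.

α = atan 0.7 = 34.99°;  2α = 69.98°
n_0 = (-0.7963, +0.6049)
n_1 = (-0.9999, -0.0133)
n_2 = (-0.6997, -0.7145)
n_3 = (+0.7981, -0.6025)
n_4 = (+0.7117, +0.7024)
n_5 = (+0.1992, +0.9800)
n_6 = (-0.3288, +0.9444)
  (0,1): δ = 142.01°  ·
  (0,2): δ = 97.18°  ·
  (0,3): δ = 0.18°  ✓
  (0,4): δ = 81.85°  ·
  (0,5): δ = 115.73°  ·
  (0,6): δ = 146.42°  ·
  (1,2): δ = 135.16°  ·
  (1,3): δ = 37.81°  ✓
  (1,4): δ = 43.86°  ✓
  (1,5): δ = 77.75°  ·
  (1,6): δ = 108.43°  ·
  (2,3): δ = 82.65°  ·
  (2,4): δ = 0.98°  ✓
  (2,5): δ = 32.91°  ✓
  (2,6): δ = 63.60°  ✓
  (3,4): δ = 98.33°  ·
  (3,5): δ = 64.44°  ✓
  (3,6): δ = 33.76°  ✓
  (4,5): δ = 146.11°  ·
  (4,6): δ = 115.43°  ·
  (5,6): δ = 149.32°  ·
antipodal pairs: 8

count = 8; pairs: (0,3), (1,3), (1,4), (2,4), (2,5), (2,6), (3,5), (3,6)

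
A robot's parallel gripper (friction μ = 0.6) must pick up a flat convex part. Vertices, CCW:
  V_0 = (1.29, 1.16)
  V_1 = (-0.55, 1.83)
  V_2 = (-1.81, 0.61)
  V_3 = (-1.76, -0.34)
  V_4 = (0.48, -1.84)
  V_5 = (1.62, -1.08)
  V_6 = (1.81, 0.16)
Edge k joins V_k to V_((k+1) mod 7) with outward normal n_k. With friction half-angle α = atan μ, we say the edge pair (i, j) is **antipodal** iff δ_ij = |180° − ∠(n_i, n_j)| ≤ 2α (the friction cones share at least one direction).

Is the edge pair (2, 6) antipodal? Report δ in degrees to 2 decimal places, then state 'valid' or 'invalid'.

δ = 24.46°, valid

α = atan 0.6 = 30.96°;  2α = 61.93°
edge 2: e_2 = (+0.05, -0.95);  n_2 = (-0.9986, -0.0526)
edge 6: e_6 = (-0.52, +1.00);  n_6 = (+0.8872, +0.4614)
∠(n_2, n_6) = 155.54°
δ = |180° − 155.54°| = 24.46°
24.46° ≤ 2α = 61.93°  →  valid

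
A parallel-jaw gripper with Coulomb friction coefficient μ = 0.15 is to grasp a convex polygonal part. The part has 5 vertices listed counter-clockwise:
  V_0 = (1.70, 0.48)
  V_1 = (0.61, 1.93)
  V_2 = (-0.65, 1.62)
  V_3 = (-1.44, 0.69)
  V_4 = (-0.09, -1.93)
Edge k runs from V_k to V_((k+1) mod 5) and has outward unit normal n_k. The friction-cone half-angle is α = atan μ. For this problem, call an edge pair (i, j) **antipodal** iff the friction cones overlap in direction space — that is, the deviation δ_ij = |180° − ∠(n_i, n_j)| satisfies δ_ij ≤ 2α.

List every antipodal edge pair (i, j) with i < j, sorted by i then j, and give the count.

α = atan 0.15 = 8.53°;  2α = 17.06°
n_0 = (+0.7993, +0.6009)
n_1 = (-0.2389, +0.9710)
n_2 = (-0.7621, +0.6474)
n_3 = (-0.8889, -0.4580)
n_4 = (+0.8028, -0.5963)
  (0,1): δ = 113.11°  ·
  (0,2): δ = 77.28°  ·
  (0,3): δ = 9.67°  ✓
  (0,4): δ = 106.46°  ·
  (1,2): δ = 144.17°  ·
  (1,3): δ = 76.56°  ·
  (1,4): δ = 39.58°  ·
  (2,3): δ = 112.39°  ·
  (2,4): δ = 3.74°  ✓
  (3,4): δ = 63.86°  ·
antipodal pairs: 2

count = 2; pairs: (0,3), (2,4)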